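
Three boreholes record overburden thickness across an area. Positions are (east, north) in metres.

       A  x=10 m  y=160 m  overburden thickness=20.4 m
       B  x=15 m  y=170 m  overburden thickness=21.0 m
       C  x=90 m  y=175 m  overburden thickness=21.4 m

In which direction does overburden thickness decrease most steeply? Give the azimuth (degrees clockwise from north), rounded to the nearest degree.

181°

With d = a·x + b·y + c and A as origin, the differences give:
  5·a + 10·b = +0.6
  80·a + 15·b = +1.0
Eliminate b (×15 and ×10, subtract): -725·a = -1.00 → a = ∂d/∂x = +0.001379
Back-substitute: b = ∂d/∂y = +0.05931.
Steepest decrease is along −∇f: components (-0.001379 E, -0.05931 N).
Azimuth = atan2(-0.001379, -0.05931) = 181.3° ≈ 181°.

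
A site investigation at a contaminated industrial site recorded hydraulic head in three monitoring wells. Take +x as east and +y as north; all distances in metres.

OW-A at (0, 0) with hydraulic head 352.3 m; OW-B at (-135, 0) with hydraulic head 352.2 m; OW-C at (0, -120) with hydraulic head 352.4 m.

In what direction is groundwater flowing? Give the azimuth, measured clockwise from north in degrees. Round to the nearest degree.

∂h/∂x = (352.2 − 352.3) / (-135 − 0) = +0.0007407
∂h/∂y = (352.4 − 352.3) / (-120 − 0) = -0.0008333
Flow direction (−∇h) has components (-0.0007407 E, +0.0008333 N).
Azimuth = atan2(E, N) = atan2(-0.0007407, +0.0008333) = 318.4° ≈ 318°.

318°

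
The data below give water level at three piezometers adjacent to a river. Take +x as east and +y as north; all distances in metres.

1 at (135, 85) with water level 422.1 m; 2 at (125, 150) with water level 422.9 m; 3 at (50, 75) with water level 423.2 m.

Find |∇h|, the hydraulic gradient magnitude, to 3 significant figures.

0.0174

With h = a·x + b·y + c and 1 as origin, the differences give:
  (-10)·a + 65·b = +0.8
  (-85)·a + (-10)·b = +1.1
Eliminate b (×(-10) and ×65, subtract): 5625·a = -79.50 → a = ∂h/∂x = -0.01413
Back-substitute: b = ∂h/∂y = +0.01013.
|∇h| = √(-0.01413² + 0.01013²) = 0.01739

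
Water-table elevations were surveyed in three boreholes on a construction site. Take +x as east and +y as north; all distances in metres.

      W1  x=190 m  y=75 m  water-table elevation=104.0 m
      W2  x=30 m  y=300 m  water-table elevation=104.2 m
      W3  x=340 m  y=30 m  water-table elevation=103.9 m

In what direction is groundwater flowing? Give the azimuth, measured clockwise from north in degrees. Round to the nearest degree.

136°

Three-point gradient (reference W1): Δ to W2 = (-160, 225, +0.2), Δ to W3 = (150, -45, -0.1).
∂h/∂x = -0.0005085, ∂h/∂y = +0.0005273 (det = -26550).
Flow direction (−∇h) has components (+0.0005085 E, -0.0005273 N).
Azimuth = atan2(E, N) = atan2(+0.0005085, -0.0005273) = 136.0° ≈ 136°.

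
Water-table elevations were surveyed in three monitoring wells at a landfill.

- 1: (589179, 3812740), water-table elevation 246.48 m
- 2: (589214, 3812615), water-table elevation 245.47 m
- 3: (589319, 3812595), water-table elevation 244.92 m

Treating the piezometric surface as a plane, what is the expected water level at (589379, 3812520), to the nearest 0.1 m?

244.2 m

Differences from 1: to 2 (Δx, Δy, Δh) = (35, -125, -1.01); to 3 = (140, -145, -1.56).
Determinant of the coordinate differences = 35·(-145) − 140·(-125) = 12425.
∂h/∂x = [(-1.01)·(-145) − (-1.56)·(-125)] / 12425 = -0.003907
∂h/∂y = [35·(-1.56) − 140·(-1.01)] / 12425 = +0.006986
h(589379, 3812520) = 246.48 + (-0.003907)·(200) + (+0.006986)·(-220) = 246.48 -0.781 -1.537 = 244.162 m.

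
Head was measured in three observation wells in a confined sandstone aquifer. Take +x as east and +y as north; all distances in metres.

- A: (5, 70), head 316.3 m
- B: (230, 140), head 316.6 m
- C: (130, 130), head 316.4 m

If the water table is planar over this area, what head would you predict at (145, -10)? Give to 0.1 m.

316.9 m

Taking A as reference: B−A = (225, 70, +0.3); C−A = (125, 60, +0.1).
Determinant of the coordinate differences = 225·60 − 125·70 = 4750.
∂h/∂x = [(+0.3)·60 − (+0.1)·70] / 4750 = +0.002316
∂h/∂y = [225·(+0.1) − 125·(+0.3)] / 4750 = -0.003158
h(145, -10) = 316.3 + (+0.002316)·(140) + (-0.003158)·(-80) = 316.3 +0.324 +0.253 = 316.877 m.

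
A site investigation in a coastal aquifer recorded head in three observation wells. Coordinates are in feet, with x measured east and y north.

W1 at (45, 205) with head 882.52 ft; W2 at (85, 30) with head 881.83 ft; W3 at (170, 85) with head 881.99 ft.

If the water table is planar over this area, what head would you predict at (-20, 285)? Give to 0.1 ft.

Taking W1 as reference: W2−W1 = (40, -175, -0.69); W3−W1 = (125, -120, -0.53).
Solve a·Δx + b·Δy = Δh: det = 40·(-120) − 125·(-175) = 17075.
∂h/∂x = [(-0.69)·(-120) − (-0.53)·(-175)] / 17075 = -0.0005827
∂h/∂y = [40·(-0.53) − 125·(-0.69)] / 17075 = +0.003810
h(-20, 285) = 882.52 + (-0.0005827)·(-65) + (+0.003810)·(80) = 882.52 +0.038 +0.305 = 882.863 ft.

882.9 ft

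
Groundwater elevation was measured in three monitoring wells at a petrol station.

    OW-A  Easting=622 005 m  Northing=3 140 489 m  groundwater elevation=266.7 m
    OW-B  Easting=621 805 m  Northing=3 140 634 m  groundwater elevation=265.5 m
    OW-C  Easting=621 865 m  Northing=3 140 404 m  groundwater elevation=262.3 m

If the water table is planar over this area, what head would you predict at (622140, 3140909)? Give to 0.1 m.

277.4 m

With h = a·x + b·y + c and OW-A as origin, the differences give:
  (-200)·a + 145·b = -1.2
  (-140)·a + (-85)·b = -4.4
Eliminate b (×(-85) and ×145, subtract): 37300·a = 740.00 → a = ∂h/∂x = +0.01984
Back-substitute: b = ∂h/∂y = +0.01909.
h(622140, 3140909) = 266.7 + (+0.01984)·(135) + (+0.01909)·(420) = 266.7 +2.678 +8.017 = 277.395 m.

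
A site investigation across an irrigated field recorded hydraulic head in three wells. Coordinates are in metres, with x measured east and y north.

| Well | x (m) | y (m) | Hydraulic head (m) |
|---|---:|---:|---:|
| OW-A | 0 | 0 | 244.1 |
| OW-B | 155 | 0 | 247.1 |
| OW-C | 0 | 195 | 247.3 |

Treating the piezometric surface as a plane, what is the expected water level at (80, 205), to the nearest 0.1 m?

∂h/∂x = (247.1 − 244.1) / (155 − 0) = +0.01935
∂h/∂y = (247.3 − 244.1) / (195 − 0) = +0.01641
h(80, 205) = 244.1 + (+0.01935)·(80) + (+0.01641)·(205) = 244.1 +1.548 +3.364 = 249.012 m.

249.0 m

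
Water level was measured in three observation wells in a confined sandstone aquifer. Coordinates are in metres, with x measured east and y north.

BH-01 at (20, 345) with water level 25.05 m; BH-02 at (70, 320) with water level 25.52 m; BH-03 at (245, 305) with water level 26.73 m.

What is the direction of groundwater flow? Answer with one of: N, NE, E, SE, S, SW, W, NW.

NW

Differences from BH-01: to BH-02 (Δx, Δy, Δh) = (50, -25, +0.47); to BH-03 = (225, -40, +1.68).
Determinant of the coordinate differences = 50·(-40) − 225·(-25) = 3625.
∂h/∂x = [(+0.47)·(-40) − (+1.68)·(-25)] / 3625 = +0.006400
∂h/∂y = [50·(+1.68) − 225·(+0.47)] / 3625 = -0.006000
Flow = −∇h = (-0.006400 east, +0.006000 north), which points northwest.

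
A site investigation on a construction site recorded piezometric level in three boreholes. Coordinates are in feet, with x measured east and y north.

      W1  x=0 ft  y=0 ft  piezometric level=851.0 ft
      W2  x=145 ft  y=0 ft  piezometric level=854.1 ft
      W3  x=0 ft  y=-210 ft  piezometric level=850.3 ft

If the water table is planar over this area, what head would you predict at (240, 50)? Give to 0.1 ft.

856.3 ft

∂h/∂x = (854.1 − 851.0) / (145 − 0) = +0.02138
∂h/∂y = (850.3 − 851.0) / (-210 − 0) = +0.003333
h(240, 50) = 851.0 + (+0.02138)·(240) + (+0.003333)·(50) = 851.0 +5.131 +0.167 = 856.298 ft.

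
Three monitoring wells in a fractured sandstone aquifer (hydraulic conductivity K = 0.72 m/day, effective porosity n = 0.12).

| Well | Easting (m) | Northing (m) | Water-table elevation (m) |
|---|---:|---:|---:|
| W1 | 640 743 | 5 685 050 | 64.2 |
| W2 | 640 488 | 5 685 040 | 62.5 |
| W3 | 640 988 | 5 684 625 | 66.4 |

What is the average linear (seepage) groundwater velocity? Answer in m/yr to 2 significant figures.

15 m/yr

Taking W1 as reference: W2−W1 = (-255, -10, -1.7); W3−W1 = (245, -425, +2.2).
Solve a·Δx + b·Δy = Δh: det = (-255)·(-425) − 245·(-10) = 110825.
∂h/∂x = [(-1.7)·(-425) − (+2.2)·(-10)] / 110825 = +0.006718
∂h/∂y = [(-255)·(+2.2) − 245·(-1.7)] / 110825 = -0.001304
|∇h| = √(0.006718² + -0.001304²) = 0.006843
Seepage velocity v = K·i/n = 0.72 × 0.006843 / 0.12 = 0.04106 m/day = 15 m/yr.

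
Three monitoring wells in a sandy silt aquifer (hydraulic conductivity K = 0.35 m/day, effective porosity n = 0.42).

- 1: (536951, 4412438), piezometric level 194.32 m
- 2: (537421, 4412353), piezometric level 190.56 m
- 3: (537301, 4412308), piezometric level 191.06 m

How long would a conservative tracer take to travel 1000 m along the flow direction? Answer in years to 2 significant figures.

Three-point gradient (reference 1): Δ to 2 = (470, -85, -3.76), Δ to 3 = (350, -130, -3.26).
∂h/∂x = -0.006753, ∂h/∂y = +0.006896 (det = -31350).
|∇h| = √(-0.006753² + 0.006896²) = 0.009652
Seepage velocity v = K·i/n = 0.35 × 0.009652 / 0.42 = 0.008043 m/day.
t = 1000 / 0.008043 = 1.243e+05 days = 340 years.

340 years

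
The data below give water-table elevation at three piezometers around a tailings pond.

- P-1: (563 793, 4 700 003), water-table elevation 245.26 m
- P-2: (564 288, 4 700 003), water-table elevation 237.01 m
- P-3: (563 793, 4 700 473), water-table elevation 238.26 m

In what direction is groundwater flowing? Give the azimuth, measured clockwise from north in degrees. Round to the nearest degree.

∂h/∂x = (237.01 − 245.26) / (564288 − 563793) = -0.01667
∂h/∂y = (238.26 − 245.26) / (4700473 − 4700003) = -0.01489
Flow direction (−∇h) has components (+0.01667 E, +0.01489 N).
Azimuth = atan2(E, N) = atan2(+0.01667, +0.01489) = 48.2° ≈ 048°.

048°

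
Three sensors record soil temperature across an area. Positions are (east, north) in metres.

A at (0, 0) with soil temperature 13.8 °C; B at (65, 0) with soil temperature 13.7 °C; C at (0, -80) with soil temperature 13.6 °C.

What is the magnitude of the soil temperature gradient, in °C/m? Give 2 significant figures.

0.0029 °C/m

∂T/∂x = (13.7 − 13.8) / (65 − 0) = -0.001538
∂T/∂y = (13.6 − 13.8) / (-80 − 0) = +0.002500
|∇f| = √(-0.001538² + 0.002500²) = 0.002935 °C/m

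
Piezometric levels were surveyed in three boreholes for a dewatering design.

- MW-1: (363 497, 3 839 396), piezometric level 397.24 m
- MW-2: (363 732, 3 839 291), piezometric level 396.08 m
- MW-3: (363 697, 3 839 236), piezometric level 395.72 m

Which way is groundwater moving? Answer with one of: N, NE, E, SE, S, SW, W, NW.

Three-point gradient (reference MW-1): Δ to MW-2 = (235, -105, -1.16), Δ to MW-3 = (200, -160, -1.52).
∂h/∂x = -0.001566, ∂h/∂y = +0.007542 (det = -16600).
Flow = −∇h = (+0.001566 east, -0.007542 north), which points south.

S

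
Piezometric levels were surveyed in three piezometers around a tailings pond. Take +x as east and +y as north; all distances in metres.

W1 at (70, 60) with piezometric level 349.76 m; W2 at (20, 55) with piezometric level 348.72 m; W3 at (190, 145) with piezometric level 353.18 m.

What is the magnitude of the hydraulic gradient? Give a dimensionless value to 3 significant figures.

Differences from W1: to W2 (Δx, Δy, Δh) = (-50, -5, -1.04); to W3 = (120, 85, +3.42).
Solve a·Δx + b·Δy = Δh: det = (-50)·85 − 120·(-5) = -3650.
∂h/∂x = [(-1.04)·85 − (+3.42)·(-5)] / -3650 = +0.01953
∂h/∂y = [(-50)·(+3.42) − 120·(-1.04)] / -3650 = +0.01266
|∇h| = √(0.01953² + 0.01266²) = 0.02327

0.0233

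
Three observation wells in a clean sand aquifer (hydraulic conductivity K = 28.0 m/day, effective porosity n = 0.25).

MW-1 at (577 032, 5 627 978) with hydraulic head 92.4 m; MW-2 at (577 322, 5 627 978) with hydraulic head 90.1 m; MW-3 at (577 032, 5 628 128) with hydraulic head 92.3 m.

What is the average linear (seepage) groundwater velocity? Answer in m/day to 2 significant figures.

∂h/∂x = (90.1 − 92.4) / (577322 − 577032) = -0.007931
∂h/∂y = (92.3 − 92.4) / (5628128 − 5627978) = -0.0006667
|∇h| = √(-0.007931² + -0.0006667²) = 0.007959
Seepage velocity v = K·i/n = 28.0 × 0.007959 / 0.25 = 0.8914 m/day.

0.89 m/day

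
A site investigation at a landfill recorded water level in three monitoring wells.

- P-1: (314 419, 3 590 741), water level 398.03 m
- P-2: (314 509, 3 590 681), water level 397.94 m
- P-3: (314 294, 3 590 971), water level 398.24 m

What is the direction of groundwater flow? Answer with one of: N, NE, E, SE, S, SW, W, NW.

Taking P-1 as reference: P-2−P-1 = (90, -60, -0.09); P-3−P-1 = (-125, 230, +0.21).
Solve a·Δx + b·Δy = Δh: det = 90·230 − (-125)·(-60) = 13200.
∂h/∂x = [(-0.09)·230 − (+0.21)·(-60)] / 13200 = -0.0006136
∂h/∂y = [90·(+0.21) − (-125)·(-0.09)] / 13200 = +0.0005795
Flow = −∇h = (+0.0006136 east, -0.0005795 north), which points southeast.

SE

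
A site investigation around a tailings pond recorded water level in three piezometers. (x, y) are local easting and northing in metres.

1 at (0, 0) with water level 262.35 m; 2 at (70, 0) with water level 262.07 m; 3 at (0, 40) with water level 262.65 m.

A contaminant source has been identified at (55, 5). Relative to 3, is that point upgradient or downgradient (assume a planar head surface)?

∂h/∂x = (262.07 − 262.35) / (70 − 0) = -0.004000
∂h/∂y = (262.65 − 262.35) / (40 − 0) = +0.007500
Head at (55, 5) = 262.35 + (-0.004000)·(55) + (+0.007500)·(5) = 262.17 m.
That is lower than the 262.65 m at 3, so the point is downgradient.

downgradient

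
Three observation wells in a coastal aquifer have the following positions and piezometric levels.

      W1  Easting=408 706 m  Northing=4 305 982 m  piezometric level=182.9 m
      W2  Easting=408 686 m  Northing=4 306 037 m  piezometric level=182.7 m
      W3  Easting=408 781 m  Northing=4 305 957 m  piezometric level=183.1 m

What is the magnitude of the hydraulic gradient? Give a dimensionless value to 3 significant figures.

Three-point gradient (reference W1): Δ to W2 = (-20, 55, -0.2), Δ to W3 = (75, -25, +0.2).
∂h/∂x = +0.001655, ∂h/∂y = -0.003034 (det = -3625).
|∇h| = √(0.001655² + -0.003034²) = 0.003456

0.00346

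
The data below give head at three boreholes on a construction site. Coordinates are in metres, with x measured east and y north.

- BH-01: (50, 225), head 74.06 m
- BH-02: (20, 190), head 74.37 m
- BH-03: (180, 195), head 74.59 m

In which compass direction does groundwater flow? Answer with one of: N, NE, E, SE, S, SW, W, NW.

Taking BH-01 as reference: BH-02−BH-01 = (-30, -35, +0.31); BH-03−BH-01 = (130, -30, +0.53).
Solve a·Δx + b·Δy = Δh: det = (-30)·(-30) − 130·(-35) = 5450.
∂h/∂x = [(+0.31)·(-30) − (+0.53)·(-35)] / 5450 = +0.001697
∂h/∂y = [(-30)·(+0.53) − 130·(+0.31)] / 5450 = -0.01031
Flow = −∇h = (-0.001697 east, +0.01031 north), which points north.

N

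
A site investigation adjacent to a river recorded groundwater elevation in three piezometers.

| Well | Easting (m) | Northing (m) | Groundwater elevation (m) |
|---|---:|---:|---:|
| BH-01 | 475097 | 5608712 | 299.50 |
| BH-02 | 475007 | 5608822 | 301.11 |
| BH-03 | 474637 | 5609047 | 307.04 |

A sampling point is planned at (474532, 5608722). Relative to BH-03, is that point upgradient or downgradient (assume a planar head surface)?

Three-point gradient (reference BH-01): Δ to BH-02 = (-90, 110, +1.61), Δ to BH-03 = (-460, 335, +7.54).
∂h/∂x = -0.01418, ∂h/∂y = +0.003032 (det = 20450).
Head at (474532, 5608722) = 299.50 + (-0.01418)·(-565) + (+0.003032)·(10) = 307.54 m.
That is higher than the 307.04 m at BH-03, so the point is upgradient.

upgradient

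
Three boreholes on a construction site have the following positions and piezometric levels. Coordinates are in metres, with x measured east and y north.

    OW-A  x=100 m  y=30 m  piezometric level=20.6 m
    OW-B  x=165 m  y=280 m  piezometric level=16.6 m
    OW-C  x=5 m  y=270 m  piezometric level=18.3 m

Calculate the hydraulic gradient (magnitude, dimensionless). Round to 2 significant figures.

Three-point gradient (reference OW-A): Δ to OW-B = (65, 250, -4.0), Δ to OW-C = (-95, 240, -2.3).
∂h/∂x = -0.009784, ∂h/∂y = -0.01346 (det = 39350).
|∇h| = √(-0.009784² + -0.01346²) = 0.01664

0.017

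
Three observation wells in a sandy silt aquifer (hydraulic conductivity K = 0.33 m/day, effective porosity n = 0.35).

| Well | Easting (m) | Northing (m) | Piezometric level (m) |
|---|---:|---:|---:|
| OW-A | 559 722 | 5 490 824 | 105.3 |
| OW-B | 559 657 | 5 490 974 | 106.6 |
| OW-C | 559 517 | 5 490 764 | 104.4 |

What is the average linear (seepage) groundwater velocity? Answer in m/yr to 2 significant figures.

3.3 m/yr

Differences from OW-A: to OW-B (Δx, Δy, Δh) = (-65, 150, +1.3); to OW-C = (-205, -60, -0.9).
Determinant of the coordinate differences = (-65)·(-60) − (-205)·150 = 34650.
∂h/∂x = [(+1.3)·(-60) − (-0.9)·150] / 34650 = +0.001645
∂h/∂y = [(-65)·(-0.9) − (-205)·(+1.3)] / 34650 = +0.009380
|∇h| = √(0.001645² + 0.009380²) = 0.009523
Seepage velocity v = K·i/n = 0.33 × 0.009523 / 0.35 = 0.008979 m/day = 3.28 m/yr.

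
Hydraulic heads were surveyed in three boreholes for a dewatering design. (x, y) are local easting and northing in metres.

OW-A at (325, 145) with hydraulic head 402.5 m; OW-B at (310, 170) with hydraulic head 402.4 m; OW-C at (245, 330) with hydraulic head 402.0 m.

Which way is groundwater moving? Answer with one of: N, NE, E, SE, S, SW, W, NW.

With h = a·x + b·y + c and OW-A as origin, the differences give:
  (-15)·a + 25·b = -0.1
  (-80)·a + 185·b = -0.5
Eliminate b (×185 and ×25, subtract): -775·a = -6.00 → a = ∂h/∂x = +0.007742
Back-substitute: b = ∂h/∂y = +0.0006452.
Flow = −∇h = (-0.007742 east, -0.0006452 north), which points west.

W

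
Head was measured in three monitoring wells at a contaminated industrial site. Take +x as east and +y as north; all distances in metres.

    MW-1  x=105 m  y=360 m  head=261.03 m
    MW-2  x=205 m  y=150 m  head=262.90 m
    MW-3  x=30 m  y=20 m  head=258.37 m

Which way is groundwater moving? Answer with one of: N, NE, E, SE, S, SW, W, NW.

With h = a·x + b·y + c and MW-1 as origin, the differences give:
  100·a + (-210)·b = +1.87
  (-75)·a + (-340)·b = -2.66
Eliminate b (×(-340) and ×(-210), subtract): -49750·a = -1194.400 → a = ∂h/∂x = +0.02401
Back-substitute: b = ∂h/∂y = +0.002528.
Flow = −∇h = (-0.02401 east, -0.002528 north), which points west.

W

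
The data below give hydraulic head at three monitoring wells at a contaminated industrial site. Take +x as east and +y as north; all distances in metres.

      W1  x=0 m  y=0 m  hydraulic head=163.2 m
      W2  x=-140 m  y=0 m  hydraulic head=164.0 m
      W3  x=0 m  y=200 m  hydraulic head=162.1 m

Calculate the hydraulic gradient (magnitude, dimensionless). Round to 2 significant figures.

∂h/∂x = (164.0 − 163.2) / (-140 − 0) = -0.005714
∂h/∂y = (162.1 − 163.2) / (200 − 0) = -0.005500
|∇h| = √(-0.005714² + -0.005500²) = 0.007931

0.0079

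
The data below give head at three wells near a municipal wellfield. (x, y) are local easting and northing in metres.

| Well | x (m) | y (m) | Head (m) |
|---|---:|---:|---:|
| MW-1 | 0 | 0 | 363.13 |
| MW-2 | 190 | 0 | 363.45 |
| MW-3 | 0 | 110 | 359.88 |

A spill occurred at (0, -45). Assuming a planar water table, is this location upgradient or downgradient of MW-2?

∂h/∂x = (363.45 − 363.13) / (190 − 0) = +0.001684
∂h/∂y = (359.88 − 363.13) / (110 − 0) = -0.02955
Head at (0, -45) = 363.13 + (+0.001684)·(0) + (-0.02955)·(-45) = 364.46 m.
That is higher than the 363.45 m at MW-2, so the point is upgradient.

upgradient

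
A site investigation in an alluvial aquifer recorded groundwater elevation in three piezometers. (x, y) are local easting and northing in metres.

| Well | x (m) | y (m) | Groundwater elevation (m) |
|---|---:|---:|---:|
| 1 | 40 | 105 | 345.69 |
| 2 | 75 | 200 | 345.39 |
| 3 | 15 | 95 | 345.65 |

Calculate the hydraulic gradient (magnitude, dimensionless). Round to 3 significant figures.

0.00553

Differences from 1: to 2 (Δx, Δy, Δh) = (35, 95, -0.30); to 3 = (-25, -10, -0.04).
Solve a·Δx + b·Δy = Δh: det = 35·(-10) − (-25)·95 = 2025.
∂h/∂x = [(-0.30)·(-10) − (-0.04)·95] / 2025 = +0.003358
∂h/∂y = [35·(-0.04) − (-25)·(-0.30)] / 2025 = -0.004395
|∇h| = √(0.003358² + -0.004395²) = 0.005531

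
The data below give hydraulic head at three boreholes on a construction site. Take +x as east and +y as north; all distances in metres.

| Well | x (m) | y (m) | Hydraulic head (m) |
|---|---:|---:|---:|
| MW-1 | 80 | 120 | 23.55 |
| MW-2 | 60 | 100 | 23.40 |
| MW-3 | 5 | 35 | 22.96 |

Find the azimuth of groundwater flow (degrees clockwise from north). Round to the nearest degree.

240°

Differences from MW-1: to MW-2 (Δx, Δy, Δh) = (-20, -20, -0.15); to MW-3 = (-75, -85, -0.59).
Solve a·Δx + b·Δy = Δh: det = (-20)·(-85) − (-75)·(-20) = 200.
∂h/∂x = [(-0.15)·(-85) − (-0.59)·(-20)] / 200 = +0.004750
∂h/∂y = [(-20)·(-0.59) − (-75)·(-0.15)] / 200 = +0.002750
Flow direction (−∇h) has components (-0.004750 E, -0.002750 N).
Azimuth = atan2(E, N) = atan2(-0.004750, -0.002750) = 239.9° ≈ 240°.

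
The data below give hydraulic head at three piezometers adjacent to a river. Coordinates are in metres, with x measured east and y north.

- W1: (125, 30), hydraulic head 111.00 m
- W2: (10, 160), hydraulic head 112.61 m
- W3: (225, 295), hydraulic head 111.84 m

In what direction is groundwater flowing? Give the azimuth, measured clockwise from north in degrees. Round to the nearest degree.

129°

Differences from W1: to W2 (Δx, Δy, Δh) = (-115, 130, +1.61); to W3 = (100, 265, +0.84).
Solve a·Δx + b·Δy = Δh: det = (-115)·265 − 100·130 = -43475.
∂h/∂x = [(+1.61)·265 − (+0.84)·130] / -43475 = -0.007302
∂h/∂y = [(-115)·(+0.84) − 100·(+1.61)] / -43475 = +0.005925
Flow direction (−∇h) has components (+0.007302 E, -0.005925 N).
Azimuth = atan2(E, N) = atan2(+0.007302, -0.005925) = 129.1° ≈ 129°.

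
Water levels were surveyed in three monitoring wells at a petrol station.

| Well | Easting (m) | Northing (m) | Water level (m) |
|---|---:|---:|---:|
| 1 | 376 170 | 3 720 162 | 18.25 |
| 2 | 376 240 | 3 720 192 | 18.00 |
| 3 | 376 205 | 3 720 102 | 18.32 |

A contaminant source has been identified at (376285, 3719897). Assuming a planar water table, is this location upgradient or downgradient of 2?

upgradient

With h = a·x + b·y + c and 1 as origin, the differences give:
  70·a + 30·b = -0.25
  35·a + (-60)·b = +0.07
Eliminate b (×(-60) and ×30, subtract): -5250·a = 12.900 → a = ∂h/∂x = -0.002457
Back-substitute: b = ∂h/∂y = -0.002600.
Head at (376285, 3719897) = 18.25 + (-0.002457)·(115) + (-0.002600)·(-265) = 18.66 m.
That is higher than the 18.00 m at 2, so the point is upgradient.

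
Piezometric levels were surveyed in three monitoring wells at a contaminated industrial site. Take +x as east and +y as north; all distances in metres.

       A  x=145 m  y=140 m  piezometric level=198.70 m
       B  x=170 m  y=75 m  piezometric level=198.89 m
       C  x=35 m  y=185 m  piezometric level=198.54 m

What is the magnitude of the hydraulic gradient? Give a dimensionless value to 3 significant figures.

0.00282

Taking A as reference: B−A = (25, -65, +0.19); C−A = (-110, 45, -0.16).
Determinant of the coordinate differences = 25·45 − (-110)·(-65) = -6025.
∂h/∂x = [(+0.19)·45 − (-0.16)·(-65)] / -6025 = +0.0003071
∂h/∂y = [25·(-0.16) − (-110)·(+0.19)] / -6025 = -0.002805
|∇h| = √(0.0003071² + -0.002805²) = 0.002822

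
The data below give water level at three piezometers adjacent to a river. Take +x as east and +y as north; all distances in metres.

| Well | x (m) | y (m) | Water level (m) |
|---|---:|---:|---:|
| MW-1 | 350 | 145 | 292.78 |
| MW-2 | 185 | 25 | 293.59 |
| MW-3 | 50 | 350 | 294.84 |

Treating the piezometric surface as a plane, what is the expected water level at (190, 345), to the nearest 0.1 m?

294.0 m

Taking MW-1 as reference: MW-2−MW-1 = (-165, -120, +0.81); MW-3−MW-1 = (-300, 205, +2.06).
Determinant of the coordinate differences = (-165)·205 − (-300)·(-120) = -69825.
∂h/∂x = [(+0.81)·205 − (+2.06)·(-120)] / -69825 = -0.005918
∂h/∂y = [(-165)·(+2.06) − (-300)·(+0.81)] / -69825 = +0.001388
h(190, 345) = 292.78 + (-0.005918)·(-160) + (+0.001388)·(200) = 292.78 +0.947 +0.278 = 294.004 m.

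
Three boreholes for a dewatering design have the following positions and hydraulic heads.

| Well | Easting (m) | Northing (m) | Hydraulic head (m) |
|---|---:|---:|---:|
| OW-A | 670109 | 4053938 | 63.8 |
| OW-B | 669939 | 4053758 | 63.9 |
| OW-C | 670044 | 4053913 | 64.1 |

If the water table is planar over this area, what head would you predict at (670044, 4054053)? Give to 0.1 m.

Taking OW-A as reference: OW-B−OW-A = (-170, -180, +0.1); OW-C−OW-A = (-65, -25, +0.3).
Solve a·Δx + b·Δy = Δh: det = (-170)·(-25) − (-65)·(-180) = -7450.
∂h/∂x = [(+0.1)·(-25) − (+0.3)·(-180)] / -7450 = -0.006913
∂h/∂y = [(-170)·(+0.3) − (-65)·(+0.1)] / -7450 = +0.005973
h(670044, 4054053) = 63.8 + (-0.006913)·(-65) + (+0.005973)·(115) = 63.8 +0.449 +0.687 = 64.936 m.

64.9 m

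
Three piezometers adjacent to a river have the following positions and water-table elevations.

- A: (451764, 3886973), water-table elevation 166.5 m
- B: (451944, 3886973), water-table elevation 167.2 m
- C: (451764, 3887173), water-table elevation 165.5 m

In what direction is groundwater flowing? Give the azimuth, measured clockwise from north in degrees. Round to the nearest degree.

322°

∂h/∂x = (167.2 − 166.5) / (451944 − 451764) = +0.003889
∂h/∂y = (165.5 − 166.5) / (3887173 − 3886973) = -0.005000
Flow direction (−∇h) has components (-0.003889 E, +0.005000 N).
Azimuth = atan2(E, N) = atan2(-0.003889, +0.005000) = 322.1° ≈ 322°.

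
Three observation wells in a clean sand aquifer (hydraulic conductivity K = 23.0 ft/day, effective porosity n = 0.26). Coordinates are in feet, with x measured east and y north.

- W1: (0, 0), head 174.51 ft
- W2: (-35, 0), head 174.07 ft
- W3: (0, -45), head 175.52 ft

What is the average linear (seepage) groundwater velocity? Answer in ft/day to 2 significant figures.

∂h/∂x = (174.07 − 174.51) / (-35 − 0) = +0.01257
∂h/∂y = (175.52 − 174.51) / (-45 − 0) = -0.02244
|∇h| = √(0.01257² + -0.02244²) = 0.02572
Seepage velocity v = K·i/n = 23.0 × 0.02572 / 0.26 = 2.275 ft/day.

2.3 ft/day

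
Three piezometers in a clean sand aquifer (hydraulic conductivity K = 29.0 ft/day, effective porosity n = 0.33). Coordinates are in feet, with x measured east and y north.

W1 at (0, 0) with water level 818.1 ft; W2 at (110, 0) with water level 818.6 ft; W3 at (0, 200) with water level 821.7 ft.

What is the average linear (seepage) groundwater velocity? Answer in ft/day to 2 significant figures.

1.6 ft/day

∂h/∂x = (818.6 − 818.1) / (110 − 0) = +0.004545
∂h/∂y = (821.7 − 818.1) / (200 − 0) = +0.01800
|∇h| = √(0.004545² + 0.01800²) = 0.01856
Seepage velocity v = K·i/n = 29.0 × 0.01856 / 0.33 = 1.631 ft/day.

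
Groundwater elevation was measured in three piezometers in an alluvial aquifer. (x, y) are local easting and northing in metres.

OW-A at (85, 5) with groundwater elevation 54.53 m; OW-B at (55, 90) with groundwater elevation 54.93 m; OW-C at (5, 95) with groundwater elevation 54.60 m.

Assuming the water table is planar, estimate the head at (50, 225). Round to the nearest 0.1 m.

With h = a·x + b·y + c and OW-A as origin, the differences give:
  (-30)·a + 85·b = +0.40
  (-80)·a + 90·b = +0.07
Eliminate b (×90 and ×85, subtract): 4100·a = 30.050 → a = ∂h/∂x = +0.007329
Back-substitute: b = ∂h/∂y = +0.007293.
h(50, 225) = 54.53 + (+0.007329)·(-35) + (+0.007293)·(220) = 54.53 -0.257 +1.604 = 55.878 m.

55.9 m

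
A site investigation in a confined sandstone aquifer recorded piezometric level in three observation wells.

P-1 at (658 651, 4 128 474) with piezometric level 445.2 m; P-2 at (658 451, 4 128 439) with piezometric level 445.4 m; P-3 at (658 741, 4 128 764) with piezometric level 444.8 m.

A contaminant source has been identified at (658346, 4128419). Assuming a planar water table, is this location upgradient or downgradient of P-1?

With h = a·x + b·y + c and P-1 as origin, the differences give:
  (-200)·a + (-35)·b = +0.2
  90·a + 290·b = -0.4
Eliminate b (×290 and ×(-35), subtract): -54850·a = 44.00 → a = ∂h/∂x = -0.0008022
Back-substitute: b = ∂h/∂y = -0.001130.
Head at (658346, 4128419) = 445.2 + (-0.0008022)·(-305) + (-0.001130)·(-55) = 445.51 m.
That is higher than the 445.2 m at P-1, so the point is upgradient.

upgradient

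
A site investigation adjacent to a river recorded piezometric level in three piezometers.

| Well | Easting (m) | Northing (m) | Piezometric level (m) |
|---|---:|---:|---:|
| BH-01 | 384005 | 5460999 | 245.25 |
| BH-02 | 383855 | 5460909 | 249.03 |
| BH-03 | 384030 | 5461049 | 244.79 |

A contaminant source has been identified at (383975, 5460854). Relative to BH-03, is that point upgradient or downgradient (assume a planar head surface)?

Differences from BH-01: to BH-02 (Δx, Δy, Δh) = (-150, -90, +3.78); to BH-03 = (25, 50, -0.46).
Solve a·Δx + b·Δy = Δh: det = (-150)·50 − 25·(-90) = -5250.
∂h/∂x = [(+3.78)·50 − (-0.46)·(-90)] / -5250 = -0.02811
∂h/∂y = [(-150)·(-0.46) − 25·(+3.78)] / -5250 = +0.004857
Head at (383975, 5460854) = 245.25 + (-0.02811)·(-30) + (+0.004857)·(-145) = 245.39 m.
That is higher than the 244.79 m at BH-03, so the point is upgradient.

upgradient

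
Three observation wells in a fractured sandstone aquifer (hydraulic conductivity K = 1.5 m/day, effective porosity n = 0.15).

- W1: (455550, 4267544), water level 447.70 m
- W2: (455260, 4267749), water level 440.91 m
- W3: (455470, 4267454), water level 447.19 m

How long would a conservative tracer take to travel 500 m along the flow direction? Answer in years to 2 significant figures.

Taking W1 as reference: W2−W1 = (-290, 205, -6.79); W3−W1 = (-80, -90, -0.51).
Determinant of the coordinate differences = (-290)·(-90) − (-80)·205 = 42500.
∂h/∂x = [(-6.79)·(-90) − (-0.51)·205] / 42500 = +0.01684
∂h/∂y = [(-290)·(-0.51) − (-80)·(-6.79)] / 42500 = -0.009301
|∇h| = √(0.01684² + -0.009301²) = 0.01924
Seepage velocity v = K·i/n = 1.5 × 0.01924 / 0.15 = 0.1924 m/day.
t = 500 / 0.1924 = 2599 days = 7.12 years.

7.1 years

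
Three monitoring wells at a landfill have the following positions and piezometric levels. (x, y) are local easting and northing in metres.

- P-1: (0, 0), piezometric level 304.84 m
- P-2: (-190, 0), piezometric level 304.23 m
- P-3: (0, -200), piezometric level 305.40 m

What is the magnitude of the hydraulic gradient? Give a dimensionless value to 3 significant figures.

0.00426

∂h/∂x = (304.23 − 304.84) / (-190 − 0) = +0.003211
∂h/∂y = (305.40 − 304.84) / (-200 − 0) = -0.002800
|∇h| = √(0.003211² + -0.002800²) = 0.00426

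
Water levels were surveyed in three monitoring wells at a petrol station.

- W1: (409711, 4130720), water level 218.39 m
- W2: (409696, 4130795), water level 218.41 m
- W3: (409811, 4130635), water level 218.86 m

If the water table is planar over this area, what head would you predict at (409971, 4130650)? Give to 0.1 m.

Three-point gradient (reference W1): Δ to W2 = (-15, 75, +0.02), Δ to W3 = (100, -85, +0.47).
∂h/∂x = +0.005936, ∂h/∂y = +0.001454 (det = -6225).
h(409971, 4130650) = 218.39 + (+0.005936)·(260) + (+0.001454)·(-70) = 218.39 +1.543 -0.102 = 219.832 m.

219.8 m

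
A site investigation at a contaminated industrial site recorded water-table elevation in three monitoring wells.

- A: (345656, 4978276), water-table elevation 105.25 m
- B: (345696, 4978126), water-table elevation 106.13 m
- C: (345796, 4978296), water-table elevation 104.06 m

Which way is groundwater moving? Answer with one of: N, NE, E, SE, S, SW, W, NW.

NE

With h = a·x + b·y + c and A as origin, the differences give:
  40·a + (-150)·b = +0.88
  140·a + 20·b = -1.19
Eliminate b (×20 and ×(-150), subtract): 21800·a = -160.900 → a = ∂h/∂x = -0.007381
Back-substitute: b = ∂h/∂y = -0.007835.
Flow = −∇h = (+0.007381 east, +0.007835 north), which points northeast.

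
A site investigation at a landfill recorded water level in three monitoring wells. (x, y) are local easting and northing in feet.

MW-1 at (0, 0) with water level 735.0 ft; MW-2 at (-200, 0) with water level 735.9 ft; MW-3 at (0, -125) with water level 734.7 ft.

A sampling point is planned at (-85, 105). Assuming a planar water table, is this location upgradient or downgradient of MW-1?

upgradient

∂h/∂x = (735.9 − 735.0) / (-200 − 0) = -0.004500
∂h/∂y = (734.7 − 735.0) / (-125 − 0) = +0.002400
Head at (-85, 105) = 735.0 + (-0.004500)·(-85) + (+0.002400)·(105) = 735.63 ft.
That is higher than the 735.0 ft at MW-1, so the point is upgradient.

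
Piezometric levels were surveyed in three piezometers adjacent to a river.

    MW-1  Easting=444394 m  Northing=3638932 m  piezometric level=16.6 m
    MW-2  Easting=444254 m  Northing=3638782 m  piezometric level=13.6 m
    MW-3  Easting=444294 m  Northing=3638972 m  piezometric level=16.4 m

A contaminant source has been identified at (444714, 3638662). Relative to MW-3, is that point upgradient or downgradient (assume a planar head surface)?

downgradient

With h = a·x + b·y + c and MW-1 as origin, the differences give:
  (-140)·a + (-150)·b = -3.0
  (-100)·a + 40·b = -0.2
Eliminate b (×40 and ×(-150), subtract): -20600·a = -150.00 → a = ∂h/∂x = +0.007282
Back-substitute: b = ∂h/∂y = +0.01320.
Head at (444714, 3638662) = 16.6 + (+0.007282)·(320) + (+0.01320)·(-270) = 15.37 m.
That is lower than the 16.4 m at MW-3, so the point is downgradient.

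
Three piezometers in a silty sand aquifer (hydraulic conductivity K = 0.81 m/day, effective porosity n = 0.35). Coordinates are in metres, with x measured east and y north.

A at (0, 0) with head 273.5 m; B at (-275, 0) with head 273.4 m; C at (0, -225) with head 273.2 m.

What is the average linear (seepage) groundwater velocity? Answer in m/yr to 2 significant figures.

∂h/∂x = (273.4 − 273.5) / (-275 − 0) = +0.0003636
∂h/∂y = (273.2 − 273.5) / (-225 − 0) = +0.001333
|∇h| = √(0.0003636² + 0.001333²) = 0.001382
Seepage velocity v = K·i/n = 0.81 × 0.001382 / 0.35 = 0.003198 m/day = 1.168 m/yr.

1.2 m/yr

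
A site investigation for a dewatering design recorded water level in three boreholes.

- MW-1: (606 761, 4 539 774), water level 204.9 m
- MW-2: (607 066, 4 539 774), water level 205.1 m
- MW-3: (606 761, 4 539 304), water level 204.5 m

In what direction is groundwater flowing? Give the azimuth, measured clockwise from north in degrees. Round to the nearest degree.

218°

∂h/∂x = (205.1 − 204.9) / (607066 − 606761) = +0.0006557
∂h/∂y = (204.5 − 204.9) / (4539304 − 4539774) = +0.0008511
Flow direction (−∇h) has components (-0.0006557 E, -0.0008511 N).
Azimuth = atan2(E, N) = atan2(-0.0006557, -0.0008511) = 217.6° ≈ 218°.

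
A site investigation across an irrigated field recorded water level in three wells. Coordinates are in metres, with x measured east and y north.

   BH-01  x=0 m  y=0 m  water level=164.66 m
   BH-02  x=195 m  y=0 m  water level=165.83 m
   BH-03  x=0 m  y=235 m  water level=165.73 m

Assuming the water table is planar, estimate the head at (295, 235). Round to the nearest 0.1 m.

∂h/∂x = (165.83 − 164.66) / (195 − 0) = +0.006000
∂h/∂y = (165.73 − 164.66) / (235 − 0) = +0.004553
h(295, 235) = 164.66 + (+0.006000)·(295) + (+0.004553)·(235) = 164.66 +1.770 +1.070 = 167.500 m.

167.5 m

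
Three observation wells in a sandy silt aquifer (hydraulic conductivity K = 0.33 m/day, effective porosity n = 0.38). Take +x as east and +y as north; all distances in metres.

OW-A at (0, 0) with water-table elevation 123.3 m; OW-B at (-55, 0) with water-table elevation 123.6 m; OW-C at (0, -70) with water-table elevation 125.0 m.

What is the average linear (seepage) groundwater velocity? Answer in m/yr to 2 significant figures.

∂h/∂x = (123.6 − 123.3) / (-55 − 0) = -0.005455
∂h/∂y = (125.0 − 123.3) / (-70 − 0) = -0.02429
|∇h| = √(-0.005455² + -0.02429²) = 0.0249
Seepage velocity v = K·i/n = 0.33 × 0.0249 / 0.38 = 0.02162 m/day = 7.897 m/yr.

7.9 m/yr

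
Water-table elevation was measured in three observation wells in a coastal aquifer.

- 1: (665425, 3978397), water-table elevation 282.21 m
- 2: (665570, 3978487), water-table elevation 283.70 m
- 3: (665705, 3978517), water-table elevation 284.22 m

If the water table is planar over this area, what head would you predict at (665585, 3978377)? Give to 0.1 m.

281.9 m

Three-point gradient (reference 1): Δ to 2 = (145, 90, +1.49), Δ to 3 = (280, 120, +2.01).
∂h/∂x = +0.0002692, ∂h/∂y = +0.01612 (det = -7800).
h(665585, 3978377) = 282.21 + (+0.0002692)·(160) + (+0.01612)·(-20) = 282.21 +0.043 -0.322 = 281.931 m.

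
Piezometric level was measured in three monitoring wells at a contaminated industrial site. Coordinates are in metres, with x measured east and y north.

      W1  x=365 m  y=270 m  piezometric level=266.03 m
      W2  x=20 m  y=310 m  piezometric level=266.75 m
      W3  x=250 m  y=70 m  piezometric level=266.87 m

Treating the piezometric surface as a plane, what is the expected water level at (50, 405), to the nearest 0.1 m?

266.4 m

Differences from W1: to W2 (Δx, Δy, Δh) = (-345, 40, +0.72); to W3 = (-115, -200, +0.84).
Solve a·Δx + b·Δy = Δh: det = (-345)·(-200) − (-115)·40 = 73600.
∂h/∂x = [(+0.72)·(-200) − (+0.84)·40] / 73600 = -0.002413
∂h/∂y = [(-345)·(+0.84) − (-115)·(+0.72)] / 73600 = -0.002813
h(50, 405) = 266.03 + (-0.002413)·(-315) + (-0.002813)·(135) = 266.03 +0.760 -0.380 = 266.410 m.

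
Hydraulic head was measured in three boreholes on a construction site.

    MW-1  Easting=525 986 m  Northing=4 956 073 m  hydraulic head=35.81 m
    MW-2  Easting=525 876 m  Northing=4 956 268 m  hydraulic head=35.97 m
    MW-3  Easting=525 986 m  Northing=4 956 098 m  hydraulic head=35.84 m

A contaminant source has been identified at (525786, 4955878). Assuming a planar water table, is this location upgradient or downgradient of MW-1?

downgradient

With h = a·x + b·y + c and MW-1 as origin, the differences give:
  (-110)·a + 195·b = +0.16
  0·a + 25·b = +0.03
Eliminate b (×25 and ×195, subtract): -2750·a = -1.850 → a = ∂h/∂x = +0.0006727
Back-substitute: b = ∂h/∂y = +0.001200.
Head at (525786, 4955878) = 35.81 + (+0.0006727)·(-200) + (+0.001200)·(-195) = 35.44 m.
That is lower than the 35.81 m at MW-1, so the point is downgradient.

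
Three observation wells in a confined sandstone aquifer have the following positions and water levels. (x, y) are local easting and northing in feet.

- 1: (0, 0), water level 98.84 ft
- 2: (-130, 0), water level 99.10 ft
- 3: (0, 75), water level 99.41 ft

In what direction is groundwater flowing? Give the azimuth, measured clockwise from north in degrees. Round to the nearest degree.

∂h/∂x = (99.10 − 98.84) / (-130 − 0) = -0.002000
∂h/∂y = (99.41 − 98.84) / (75 − 0) = +0.007600
Flow direction (−∇h) has components (+0.002000 E, -0.007600 N).
Azimuth = atan2(E, N) = atan2(+0.002000, -0.007600) = 165.3° ≈ 165°.

165°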